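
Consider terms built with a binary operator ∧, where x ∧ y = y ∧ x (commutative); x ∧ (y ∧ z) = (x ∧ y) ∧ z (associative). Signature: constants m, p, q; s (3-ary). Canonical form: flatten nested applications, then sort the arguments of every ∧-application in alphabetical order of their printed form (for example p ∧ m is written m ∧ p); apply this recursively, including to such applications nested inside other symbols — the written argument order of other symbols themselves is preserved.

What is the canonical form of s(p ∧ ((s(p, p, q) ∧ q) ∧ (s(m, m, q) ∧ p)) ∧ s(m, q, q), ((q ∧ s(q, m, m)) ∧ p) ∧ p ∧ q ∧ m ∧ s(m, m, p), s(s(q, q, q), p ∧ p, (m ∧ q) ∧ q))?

Answer: s(p ∧ p ∧ q ∧ s(m, m, q) ∧ s(m, q, q) ∧ s(p, p, q), m ∧ p ∧ p ∧ q ∧ q ∧ s(m, m, p) ∧ s(q, m, m), s(s(q, q, q), p ∧ p, m ∧ q ∧ q))

Derivation:
Focus inside:  p ∧ ((s(p, p, q) ∧ q) ∧ (s(m, m, q) ∧ p)) ∧ s(m, q, q)
Flatten:  p ∧ s(p, p, q) ∧ q ∧ s(m, m, q) ∧ p ∧ s(m, q, q)
Order the arguments:  p ∧ p ∧ q ∧ s(m, m, q) ∧ s(m, q, q) ∧ s(p, p, q)
Rebuild:  s(p ∧ p ∧ q ∧ s(m, m, q) ∧ s(m, q, q) ∧ s(p, p, q), m ∧ p ∧ p ∧ q ∧ q ∧ s(m, m, p) ∧ s(q, m, m), s(s(q, q, q), p ∧ p, m ∧ q ∧ q))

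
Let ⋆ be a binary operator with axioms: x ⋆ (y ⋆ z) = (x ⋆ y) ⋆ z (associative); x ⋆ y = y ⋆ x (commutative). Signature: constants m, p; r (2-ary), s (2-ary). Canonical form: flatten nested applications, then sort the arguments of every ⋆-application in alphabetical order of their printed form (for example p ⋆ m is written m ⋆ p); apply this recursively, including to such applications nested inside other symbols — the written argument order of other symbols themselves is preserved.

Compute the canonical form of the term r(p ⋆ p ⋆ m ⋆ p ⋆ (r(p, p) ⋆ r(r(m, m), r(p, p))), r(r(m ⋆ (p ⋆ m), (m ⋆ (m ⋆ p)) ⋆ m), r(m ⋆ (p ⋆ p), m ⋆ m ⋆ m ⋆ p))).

Focus inside:  p ⋆ p ⋆ m ⋆ p ⋆ (r(p, p) ⋆ r(r(m, m), r(p, p)))
Flatten:  p ⋆ p ⋆ m ⋆ p ⋆ r(p, p) ⋆ r(r(m, m), r(p, p))
Sort arguments:  m ⋆ p ⋆ p ⋆ p ⋆ r(p, p) ⋆ r(r(m, m), r(p, p))
Rebuild:  r(m ⋆ p ⋆ p ⋆ p ⋆ r(p, p) ⋆ r(r(m, m), r(p, p)), r(r(m ⋆ m ⋆ p, m ⋆ m ⋆ m ⋆ p), r(m ⋆ p ⋆ p, m ⋆ m ⋆ m ⋆ p)))

Answer: r(m ⋆ p ⋆ p ⋆ p ⋆ r(p, p) ⋆ r(r(m, m), r(p, p)), r(r(m ⋆ m ⋆ p, m ⋆ m ⋆ m ⋆ p), r(m ⋆ p ⋆ p, m ⋆ m ⋆ m ⋆ p)))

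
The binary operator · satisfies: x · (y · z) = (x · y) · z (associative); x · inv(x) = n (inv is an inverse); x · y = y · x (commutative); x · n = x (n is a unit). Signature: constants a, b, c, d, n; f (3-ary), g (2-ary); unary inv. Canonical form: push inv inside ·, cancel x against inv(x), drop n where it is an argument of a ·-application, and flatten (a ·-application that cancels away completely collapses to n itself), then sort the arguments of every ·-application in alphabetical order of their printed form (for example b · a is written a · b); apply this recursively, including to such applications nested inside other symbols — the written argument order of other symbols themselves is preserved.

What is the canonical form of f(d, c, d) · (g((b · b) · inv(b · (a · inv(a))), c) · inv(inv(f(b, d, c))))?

Push inv inside:  distribute inv over · and collapse double inv
Combine occurrences:  f(d, c, d) · g(b, c) · f(b, d, c)
Sort arguments:  f(b, d, c) · f(d, c, d) · g(b, c)

Answer: f(b, d, c) · f(d, c, d) · g(b, c)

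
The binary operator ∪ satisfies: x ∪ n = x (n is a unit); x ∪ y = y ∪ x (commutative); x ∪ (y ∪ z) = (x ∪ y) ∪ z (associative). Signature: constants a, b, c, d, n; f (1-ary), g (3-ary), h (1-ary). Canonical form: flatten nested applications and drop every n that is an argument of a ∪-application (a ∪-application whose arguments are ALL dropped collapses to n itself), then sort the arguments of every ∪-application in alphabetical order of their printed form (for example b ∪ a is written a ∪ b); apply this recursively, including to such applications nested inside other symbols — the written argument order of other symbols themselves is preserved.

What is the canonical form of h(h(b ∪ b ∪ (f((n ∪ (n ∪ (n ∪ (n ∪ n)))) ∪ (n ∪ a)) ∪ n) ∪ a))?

Descend into:  b ∪ b ∪ (f((n ∪ (n ∪ (n ∪ (n ∪ n)))) ∪ (n ∪ a)) ∪ n) ∪ a
Un-nest:  b ∪ b ∪ f((n ∪ (n ∪ (n ∪ (n ∪ n)))) ∪ (n ∪ a)) ∪ n ∪ a
Simplify inside:  f((n ∪ (n ∪ (n ∪ (n ∪ n)))) ∪ (n ∪ a))  →  f(a)
Drop the unit:  drop n
Sort arguments:  a ∪ b ∪ b ∪ f(a)
Reassemble:  h(h(a ∪ b ∪ b ∪ f(a)))

Answer: h(h(a ∪ b ∪ b ∪ f(a)))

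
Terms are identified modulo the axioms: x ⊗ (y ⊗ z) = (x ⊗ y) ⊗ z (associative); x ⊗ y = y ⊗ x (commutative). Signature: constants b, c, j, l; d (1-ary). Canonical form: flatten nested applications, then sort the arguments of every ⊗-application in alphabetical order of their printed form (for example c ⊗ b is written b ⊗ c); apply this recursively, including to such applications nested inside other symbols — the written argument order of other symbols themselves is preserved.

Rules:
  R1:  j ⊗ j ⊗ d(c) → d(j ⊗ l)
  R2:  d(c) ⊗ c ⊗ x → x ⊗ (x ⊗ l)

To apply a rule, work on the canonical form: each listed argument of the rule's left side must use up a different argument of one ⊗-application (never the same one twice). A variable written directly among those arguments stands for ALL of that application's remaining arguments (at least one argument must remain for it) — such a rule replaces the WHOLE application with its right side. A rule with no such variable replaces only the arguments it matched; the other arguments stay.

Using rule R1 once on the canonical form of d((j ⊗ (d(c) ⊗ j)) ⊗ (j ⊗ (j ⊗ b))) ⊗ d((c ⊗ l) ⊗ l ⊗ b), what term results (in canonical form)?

Answer: d(b ⊗ c ⊗ l ⊗ l) ⊗ d(b ⊗ d(j ⊗ l) ⊗ j ⊗ j)

Derivation:
Canonical form:  d(b ⊗ c ⊗ l ⊗ l) ⊗ d(b ⊗ d(c) ⊗ j ⊗ j ⊗ j ⊗ j)
Match R1:  consume d(c), j, j
Result:  d(b ⊗ c ⊗ l ⊗ l) ⊗ d(b ⊗ d(j ⊗ l) ⊗ j ⊗ j)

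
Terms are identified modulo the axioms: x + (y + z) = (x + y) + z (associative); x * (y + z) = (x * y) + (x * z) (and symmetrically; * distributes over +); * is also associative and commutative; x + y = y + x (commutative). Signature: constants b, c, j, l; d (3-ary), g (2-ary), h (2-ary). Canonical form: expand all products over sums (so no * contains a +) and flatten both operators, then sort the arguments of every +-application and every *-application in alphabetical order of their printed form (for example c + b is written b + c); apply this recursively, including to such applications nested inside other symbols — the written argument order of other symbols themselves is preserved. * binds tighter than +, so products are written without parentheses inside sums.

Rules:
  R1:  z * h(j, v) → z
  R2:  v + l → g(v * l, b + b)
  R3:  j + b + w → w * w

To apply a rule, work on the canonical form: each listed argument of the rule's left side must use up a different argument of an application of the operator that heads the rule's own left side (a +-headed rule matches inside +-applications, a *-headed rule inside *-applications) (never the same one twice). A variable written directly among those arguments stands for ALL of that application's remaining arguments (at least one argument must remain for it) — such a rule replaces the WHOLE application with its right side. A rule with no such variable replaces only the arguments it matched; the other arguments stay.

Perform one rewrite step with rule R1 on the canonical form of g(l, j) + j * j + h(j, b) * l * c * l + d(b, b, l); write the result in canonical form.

Answer: c * l * l + d(b, b, l) + g(l, j) + j * j

Derivation:
Canonical form:  c * h(j, b) * l * l + d(b, b, l) + g(l, j) + j * j
R1 matches:  uses h(j, b);  v := b, z := c * l * l
The variable takes the whole remainder — replace the entire application.
Giving:  c * l * l + d(b, b, l) + g(l, j) + j * j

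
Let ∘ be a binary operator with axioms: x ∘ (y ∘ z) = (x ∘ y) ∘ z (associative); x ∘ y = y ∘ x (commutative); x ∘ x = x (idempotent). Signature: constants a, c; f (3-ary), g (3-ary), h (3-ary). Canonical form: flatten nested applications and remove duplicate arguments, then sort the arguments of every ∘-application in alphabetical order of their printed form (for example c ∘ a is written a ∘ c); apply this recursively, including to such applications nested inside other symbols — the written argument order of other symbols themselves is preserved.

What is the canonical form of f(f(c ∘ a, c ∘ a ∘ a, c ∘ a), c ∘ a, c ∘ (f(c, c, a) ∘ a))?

Work inside:  c ∘ (f(c, c, a) ∘ a)
Flatten:  c ∘ f(c, c, a) ∘ a
Order the arguments:  a ∘ c ∘ f(c, c, a)
Reassemble:  f(f(a ∘ c, a ∘ c, a ∘ c), a ∘ c, a ∘ c ∘ f(c, c, a))

Answer: f(f(a ∘ c, a ∘ c, a ∘ c), a ∘ c, a ∘ c ∘ f(c, c, a))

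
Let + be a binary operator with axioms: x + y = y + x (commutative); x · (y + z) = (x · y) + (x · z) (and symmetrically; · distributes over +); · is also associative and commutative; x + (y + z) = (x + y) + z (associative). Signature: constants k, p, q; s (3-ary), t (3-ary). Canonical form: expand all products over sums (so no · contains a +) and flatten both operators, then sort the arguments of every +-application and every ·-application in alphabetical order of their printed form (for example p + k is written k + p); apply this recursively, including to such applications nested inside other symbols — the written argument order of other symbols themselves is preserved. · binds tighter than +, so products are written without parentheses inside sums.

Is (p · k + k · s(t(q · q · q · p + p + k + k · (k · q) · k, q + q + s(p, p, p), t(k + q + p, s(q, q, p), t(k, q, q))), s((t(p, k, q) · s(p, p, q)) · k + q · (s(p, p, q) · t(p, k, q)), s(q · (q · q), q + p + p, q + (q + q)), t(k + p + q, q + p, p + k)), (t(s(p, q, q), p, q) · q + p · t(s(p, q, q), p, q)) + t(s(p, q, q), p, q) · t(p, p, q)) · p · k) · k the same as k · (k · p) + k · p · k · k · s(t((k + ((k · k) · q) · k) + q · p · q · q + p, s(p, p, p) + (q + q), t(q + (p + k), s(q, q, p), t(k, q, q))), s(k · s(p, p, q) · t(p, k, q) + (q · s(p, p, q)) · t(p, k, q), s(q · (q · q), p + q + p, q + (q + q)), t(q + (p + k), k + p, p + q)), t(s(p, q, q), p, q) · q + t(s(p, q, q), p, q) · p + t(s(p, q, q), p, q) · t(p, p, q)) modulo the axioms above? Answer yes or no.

Answer: no — k · k · k · p · s(t(k + k · k · k · q + p + p · q · q · q, q + q + s(p, p, p), t(k + p + q, s(q, q, p), t(k, q, q))), s(k · s(p, p, q) · t(p, k, q) + q · s(p, p, q) · t(p, k, q), s(q · q · q, p + p + q, q + q + q), t(k + p + q, p + q, k + p)), p · t(s(p, q, q), p, q) + q · t(s(p, q, q), p, q) + t(p, p, q) · t(s(p, q, q), p, q)) + k · k · p vs k · k · k · p · s(t(k + k · k · k · q + p + p · q · q · q, q + q + s(p, p, p), t(k + p + q, s(q, q, p), t(k, q, q))), s(k · s(p, p, q) · t(p, k, q) + q · s(p, p, q) · t(p, k, q), s(q · q · q, p + p + q, q + q + q), t(k + p + q, k + p, p + q)), p · t(s(p, q, q), p, q) + q · t(s(p, q, q), p, q) + t(p, p, q) · t(s(p, q, q), p, q)) + k · k · p

Derivation:
Left:  (p · k + k · s(t(q · q · q · p + p + k + k · (k · q) · k, q + q + s(p, p, p), t(k + q + p, s(q, q, p), t(k, q, q))), s((t(p, k, q) · s(p, p, q)) · k + q · (s(p, p, q) · t(p, k, q)), s(q · (q · q), q + p + p, q + (q + q)), t(k + p + q, q + p, p + k)), (t(s(p, q, q), p, q) · q + p · t(s(p, q, q), p, q)) + t(s(p, q, q), p, q) · t(p, p, q)) · p · k) · k
  Expand:  k · k · p + k · k · k · p · s(t(k + k · k · k · q + p + p · q · q · q, q + q + s(p, p, p), t(k + p + q, s(q, q, p), t(k, q, q))), s(k · s(p, p, q) · t(p, k, q) + q · s(p, p, q) · t(p, k, q), s(q · q · q, p + p + q, q + q + q), t(k + p + q, p + q, k + p)), p · t(s(p, q, q), p, q) + q · t(s(p, q, q), p, q) + t(p, p, q) · t(s(p, q, q), p, q))
  Sort:  k · k · k · p · s(t(k + k · k · k · q + p + p · q · q · q, q + q + s(p, p, p), t(k + p + q, s(q, q, p), t(k, q, q))), s(k · s(p, p, q) · t(p, k, q) + q · s(p, p, q) · t(p, k, q), s(q · q · q, p + p + q, q + q + q), t(k + p + q, p + q, k + p)), p · t(s(p, q, q), p, q) + q · t(s(p, q, q), p, q) + t(p, p, q) · t(s(p, q, q), p, q)) + k · k · p
Right:  k · (k · p) + k · p · k · k · s(t((k + ((k · k) · q) · k) + q · p · q · q + p, s(p, p, p) + (q + q), t(q + (p + k), s(q, q, p), t(k, q, q))), s(k · s(p, p, q) · t(p, k, q) + (q · s(p, p, q)) · t(p, k, q), s(q · (q · q), p + q + p, q + (q + q)), t(q + (p + k), k + p, p + q)), t(s(p, q, q), p, q) · q + t(s(p, q, q), p, q) · p + t(s(p, q, q), p, q) · t(p, p, q))
  Merge nested applications:  k · k · p + k · k · k · p · s(t(k + k · k · k · q + p + p · q · q · q, q + q + s(p, p, p), t(k + p + q, s(q, q, p), t(k, q, q))), s(k · s(p, p, q) · t(p, k, q) + q · s(p, p, q) · t(p, k, q), s(q · q · q, p + p + q, q + q + q), t(k + p + q, k + p, p + q)), p · t(s(p, q, q), p, q) + q · t(s(p, q, q), p, q) + t(p, p, q) · t(s(p, q, q), p, q))
  Order the arguments:  k · k · k · p · s(t(k + k · k · k · q + p + p · q · q · q, q + q + s(p, p, p), t(k + p + q, s(q, q, p), t(k, q, q))), s(k · s(p, p, q) · t(p, k, q) + q · s(p, p, q) · t(p, k, q), s(q · q · q, p + p + q, q + q + q), t(k + p + q, k + p, p + q)), p · t(s(p, q, q), p, q) + q · t(s(p, q, q), p, q) + t(p, p, q) · t(s(p, q, q), p, q)) + k · k · p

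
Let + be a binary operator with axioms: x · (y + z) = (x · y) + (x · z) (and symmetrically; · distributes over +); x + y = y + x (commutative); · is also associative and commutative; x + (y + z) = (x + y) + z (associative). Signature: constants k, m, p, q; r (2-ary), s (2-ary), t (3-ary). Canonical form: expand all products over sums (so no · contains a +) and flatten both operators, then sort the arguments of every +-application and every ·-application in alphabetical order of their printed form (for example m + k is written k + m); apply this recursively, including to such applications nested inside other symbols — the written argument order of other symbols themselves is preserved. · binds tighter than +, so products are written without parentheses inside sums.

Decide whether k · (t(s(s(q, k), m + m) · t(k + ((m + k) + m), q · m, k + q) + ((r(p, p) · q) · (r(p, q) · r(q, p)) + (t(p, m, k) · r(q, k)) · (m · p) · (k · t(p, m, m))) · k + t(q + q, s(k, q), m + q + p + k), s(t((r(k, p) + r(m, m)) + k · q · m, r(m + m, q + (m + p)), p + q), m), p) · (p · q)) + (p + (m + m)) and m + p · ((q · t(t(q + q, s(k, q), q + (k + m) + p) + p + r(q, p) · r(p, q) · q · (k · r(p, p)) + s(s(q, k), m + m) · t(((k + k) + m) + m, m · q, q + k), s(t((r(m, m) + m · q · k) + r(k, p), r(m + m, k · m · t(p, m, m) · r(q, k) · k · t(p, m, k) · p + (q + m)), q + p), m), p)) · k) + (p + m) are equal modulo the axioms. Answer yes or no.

Left:  k · (t(s(s(q, k), m + m) · t(k + ((m + k) + m), q · m, k + q) + ((r(p, p) · q) · (r(p, q) · r(q, p)) + (t(p, m, k) · r(q, k)) · (m · p) · (k · t(p, m, m))) · k + t(q + q, s(k, q), m + q + p + k), s(t((r(k, p) + r(m, m)) + k · q · m, r(m + m, q + (m + p)), p + q), m), p) · (p · q)) + (p + (m + m))
  Expand products over sums:  k · p · q · t(k · k · m · p · r(q, k) · t(p, m, k) · t(p, m, m) + k · q · r(p, p) · r(p, q) · r(q, p) + s(s(q, k), m + m) · t(k + k + m + m, m · q, k + q) + t(q + q, s(k, q), k + m + p + q), s(t(k · m · q + r(k, p) + r(m, m), r(m + m, m + p + q), p + q), m), p) + p + m + m
  Sort arguments:  k · p · q · t(k · k · m · p · r(q, k) · t(p, m, k) · t(p, m, m) + k · q · r(p, p) · r(p, q) · r(q, p) + s(s(q, k), m + m) · t(k + k + m + m, m · q, k + q) + t(q + q, s(k, q), k + m + p + q), s(t(k · m · q + r(k, p) + r(m, m), r(m + m, m + p + q), p + q), m), p) + m + m + p
Right:  m + p · ((q · t(t(q + q, s(k, q), q + (k + m) + p) + p + r(q, p) · r(p, q) · q · (k · r(p, p)) + s(s(q, k), m + m) · t(((k + k) + m) + m, m · q, q + k), s(t((r(m, m) + m · q · k) + r(k, p), r(m + m, k · m · t(p, m, m) · r(q, k) · k · t(p, m, k) · p + (q + m)), q + p), m), p)) · k) + (p + m)
  Flatten:  m + k · p · q · t(k · q · r(p, p) · r(p, q) · r(q, p) + p + s(s(q, k), m + m) · t(k + k + m + m, m · q, k + q) + t(q + q, s(k, q), k + m + p + q), s(t(k · m · q + r(k, p) + r(m, m), r(m + m, k · k · m · p · r(q, k) · t(p, m, k) · t(p, m, m) + m + q), p + q), m), p) + p + m
  Sort arguments:  k · p · q · t(k · q · r(p, p) · r(p, q) · r(q, p) + p + s(s(q, k), m + m) · t(k + k + m + m, m · q, k + q) + t(q + q, s(k, q), k + m + p + q), s(t(k · m · q + r(k, p) + r(m, m), r(m + m, k · k · m · p · r(q, k) · t(p, m, k) · t(p, m, m) + m + q), p + q), m), p) + m + m + p

Answer: no — k · p · q · t(k · k · m · p · r(q, k) · t(p, m, k) · t(p, m, m) + k · q · r(p, p) · r(p, q) · r(q, p) + s(s(q, k), m + m) · t(k + k + m + m, m · q, k + q) + t(q + q, s(k, q), k + m + p + q), s(t(k · m · q + r(k, p) + r(m, m), r(m + m, m + p + q), p + q), m), p) + m + m + p vs k · p · q · t(k · q · r(p, p) · r(p, q) · r(q, p) + p + s(s(q, k), m + m) · t(k + k + m + m, m · q, k + q) + t(q + q, s(k, q), k + m + p + q), s(t(k · m · q + r(k, p) + r(m, m), r(m + m, k · k · m · p · r(q, k) · t(p, m, k) · t(p, m, m) + m + q), p + q), m), p) + m + m + p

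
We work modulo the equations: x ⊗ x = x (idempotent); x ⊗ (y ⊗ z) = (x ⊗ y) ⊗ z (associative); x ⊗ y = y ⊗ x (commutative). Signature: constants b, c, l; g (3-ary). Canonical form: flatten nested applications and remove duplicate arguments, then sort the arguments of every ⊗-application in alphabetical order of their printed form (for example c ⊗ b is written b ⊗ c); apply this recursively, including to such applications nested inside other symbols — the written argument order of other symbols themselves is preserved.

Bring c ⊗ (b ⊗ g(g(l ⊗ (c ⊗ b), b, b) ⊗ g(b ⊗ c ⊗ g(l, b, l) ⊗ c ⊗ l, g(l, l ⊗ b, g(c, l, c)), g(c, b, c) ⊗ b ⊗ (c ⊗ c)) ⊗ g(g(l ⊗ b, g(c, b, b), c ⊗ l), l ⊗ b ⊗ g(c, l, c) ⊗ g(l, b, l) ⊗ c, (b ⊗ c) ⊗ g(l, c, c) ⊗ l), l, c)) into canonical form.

Flatten:  c ⊗ b ⊗ g(g(l ⊗ (c ⊗ b), b, b) ⊗ g(b ⊗ c ⊗ g(l, b, l) ⊗ c ⊗ l, g(l, l ⊗ b, g(c, l, c)), g(c, b, c) ⊗ b ⊗ (c ⊗ c)) ⊗ g(g(l ⊗ b, g(c, b, b), c ⊗ l), l ⊗ b ⊗ g(c, l, c) ⊗ g(l, b, l) ⊗ c, (b ⊗ c) ⊗ g(l, c, c) ⊗ l), l, c)
Inside:  g(g(l ⊗ (c ⊗ b), b, b) ⊗ g(b ⊗ c ⊗ g(l, b, l) ⊗ c ⊗ l, g(l, l ⊗ b, g(c, l, c)), g(c, b, c) ⊗ b ⊗ (c ⊗ c)) ⊗ g(g(l ⊗ b, g(c, b, b), c ⊗ l), l ⊗ b ⊗ g(c, l, c) ⊗ g(l, b, l) ⊗ c, (b ⊗ c) ⊗ g(l, c, c) ⊗ l), l, c)  →  g(g(b ⊗ c ⊗ g(l, b, l) ⊗ l, g(l, b ⊗ l, g(c, l, c)), b ⊗ c ⊗ g(c, b, c)) ⊗ g(b ⊗ c ⊗ l, b, b) ⊗ g(g(b ⊗ l, g(c, b, b), c ⊗ l), b ⊗ c ⊗ g(c, l, c) ⊗ g(l, b, l) ⊗ l, b ⊗ c ⊗ g(l, c, c) ⊗ l), l, c)
Sort arguments:  b ⊗ c ⊗ g(g(b ⊗ c ⊗ g(l, b, l) ⊗ l, g(l, b ⊗ l, g(c, l, c)), b ⊗ c ⊗ g(c, b, c)) ⊗ g(b ⊗ c ⊗ l, b, b) ⊗ g(g(b ⊗ l, g(c, b, b), c ⊗ l), b ⊗ c ⊗ g(c, l, c) ⊗ g(l, b, l) ⊗ l, b ⊗ c ⊗ g(l, c, c) ⊗ l), l, c)

Answer: b ⊗ c ⊗ g(g(b ⊗ c ⊗ g(l, b, l) ⊗ l, g(l, b ⊗ l, g(c, l, c)), b ⊗ c ⊗ g(c, b, c)) ⊗ g(b ⊗ c ⊗ l, b, b) ⊗ g(g(b ⊗ l, g(c, b, b), c ⊗ l), b ⊗ c ⊗ g(c, l, c) ⊗ g(l, b, l) ⊗ l, b ⊗ c ⊗ g(l, c, c) ⊗ l), l, c)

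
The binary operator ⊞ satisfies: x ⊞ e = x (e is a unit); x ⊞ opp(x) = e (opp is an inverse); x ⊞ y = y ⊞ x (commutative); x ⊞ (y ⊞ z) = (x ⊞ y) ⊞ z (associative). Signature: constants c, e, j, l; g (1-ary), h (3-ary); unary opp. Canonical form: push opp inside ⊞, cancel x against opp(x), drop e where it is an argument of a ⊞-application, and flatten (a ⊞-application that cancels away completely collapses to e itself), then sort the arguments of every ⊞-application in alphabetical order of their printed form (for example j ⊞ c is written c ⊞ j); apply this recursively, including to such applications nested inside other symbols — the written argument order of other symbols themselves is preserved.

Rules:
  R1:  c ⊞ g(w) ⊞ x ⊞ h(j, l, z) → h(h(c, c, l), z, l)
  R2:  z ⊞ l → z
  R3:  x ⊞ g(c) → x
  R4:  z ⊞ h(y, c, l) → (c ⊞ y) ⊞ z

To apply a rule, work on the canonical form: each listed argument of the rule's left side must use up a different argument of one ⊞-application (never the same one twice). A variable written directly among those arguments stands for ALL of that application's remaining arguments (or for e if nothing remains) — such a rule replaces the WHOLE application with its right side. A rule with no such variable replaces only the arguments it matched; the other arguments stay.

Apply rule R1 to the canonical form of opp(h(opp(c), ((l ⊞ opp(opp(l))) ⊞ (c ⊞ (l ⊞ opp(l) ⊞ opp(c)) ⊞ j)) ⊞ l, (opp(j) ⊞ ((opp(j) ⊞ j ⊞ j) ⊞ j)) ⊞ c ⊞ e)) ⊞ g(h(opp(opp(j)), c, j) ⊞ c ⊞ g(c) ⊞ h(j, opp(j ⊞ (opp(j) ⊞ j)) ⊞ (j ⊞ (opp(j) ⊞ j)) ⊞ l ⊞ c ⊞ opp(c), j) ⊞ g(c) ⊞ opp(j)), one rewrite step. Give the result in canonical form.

Answer: g(h(h(c, c, l), j, l)) ⊞ opp(h(opp(c), j ⊞ l ⊞ l ⊞ l, c ⊞ j))

Derivation:
Canonical form:  g(c ⊞ g(c) ⊞ g(c) ⊞ h(j, c, j) ⊞ h(j, l, j) ⊞ opp(j)) ⊞ opp(h(opp(c), j ⊞ l ⊞ l ⊞ l, c ⊞ j))
R1 matches:  uses c, g(c), h(j, l, j);  w := c, x := g(c) ⊞ h(j, c, j) ⊞ opp(j), z := j
The variable takes the whole remainder — replace the entire application.
Result:  g(h(h(c, c, l), j, l)) ⊞ opp(h(opp(c), j ⊞ l ⊞ l ⊞ l, c ⊞ j))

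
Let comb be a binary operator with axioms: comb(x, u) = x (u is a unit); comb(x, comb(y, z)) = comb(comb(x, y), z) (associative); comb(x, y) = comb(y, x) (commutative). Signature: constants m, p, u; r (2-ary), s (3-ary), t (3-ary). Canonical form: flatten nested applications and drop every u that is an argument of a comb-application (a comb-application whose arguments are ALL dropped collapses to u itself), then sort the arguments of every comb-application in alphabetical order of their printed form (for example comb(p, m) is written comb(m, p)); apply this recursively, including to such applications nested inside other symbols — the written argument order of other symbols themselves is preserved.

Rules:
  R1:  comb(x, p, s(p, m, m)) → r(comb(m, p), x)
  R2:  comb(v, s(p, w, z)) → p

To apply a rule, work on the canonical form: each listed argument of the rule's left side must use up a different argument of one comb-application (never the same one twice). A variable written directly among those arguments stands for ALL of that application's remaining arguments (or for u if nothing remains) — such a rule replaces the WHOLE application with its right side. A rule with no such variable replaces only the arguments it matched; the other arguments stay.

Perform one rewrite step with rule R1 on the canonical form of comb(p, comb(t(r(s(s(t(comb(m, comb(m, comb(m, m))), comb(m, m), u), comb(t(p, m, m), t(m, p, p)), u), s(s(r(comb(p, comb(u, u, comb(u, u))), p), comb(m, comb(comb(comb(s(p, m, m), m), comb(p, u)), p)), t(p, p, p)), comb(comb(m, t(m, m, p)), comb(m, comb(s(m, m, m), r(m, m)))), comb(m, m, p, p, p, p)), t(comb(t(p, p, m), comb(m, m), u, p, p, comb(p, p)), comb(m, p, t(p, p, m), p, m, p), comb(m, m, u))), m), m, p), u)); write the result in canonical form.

Answer: comb(p, t(r(s(s(t(comb(m, m, m, m), comb(m, m), u), comb(t(m, p, p), t(p, m, m)), u), s(s(r(p, p), r(comb(m, p), comb(m, m, p)), t(p, p, p)), comb(m, m, r(m, m), s(m, m, m), t(m, m, p)), comb(m, m, p, p, p, p)), t(comb(m, m, p, p, p, p, t(p, p, m)), comb(m, m, p, p, p, t(p, p, m)), comb(m, m))), m), m, p))

Derivation:
Canonical form:  comb(p, t(r(s(s(t(comb(m, m, m, m), comb(m, m), u), comb(t(m, p, p), t(p, m, m)), u), s(s(r(p, p), comb(m, m, p, p, s(p, m, m)), t(p, p, p)), comb(m, m, r(m, m), s(m, m, m), t(m, m, p)), comb(m, m, p, p, p, p)), t(comb(m, m, p, p, p, p, t(p, p, m)), comb(m, m, p, p, p, t(p, p, m)), comb(m, m))), m), m, p))
Apply R1:  consuming p, s(p, m, m);  x := comb(m, m, p)
Every leftover argument binds to the variable; the entire application is replaced.
Result:  comb(p, t(r(s(s(t(comb(m, m, m, m), comb(m, m), u), comb(t(m, p, p), t(p, m, m)), u), s(s(r(p, p), r(comb(m, p), comb(m, m, p)), t(p, p, p)), comb(m, m, r(m, m), s(m, m, m), t(m, m, p)), comb(m, m, p, p, p, p)), t(comb(m, m, p, p, p, p, t(p, p, m)), comb(m, m, p, p, p, t(p, p, m)), comb(m, m))), m), m, p))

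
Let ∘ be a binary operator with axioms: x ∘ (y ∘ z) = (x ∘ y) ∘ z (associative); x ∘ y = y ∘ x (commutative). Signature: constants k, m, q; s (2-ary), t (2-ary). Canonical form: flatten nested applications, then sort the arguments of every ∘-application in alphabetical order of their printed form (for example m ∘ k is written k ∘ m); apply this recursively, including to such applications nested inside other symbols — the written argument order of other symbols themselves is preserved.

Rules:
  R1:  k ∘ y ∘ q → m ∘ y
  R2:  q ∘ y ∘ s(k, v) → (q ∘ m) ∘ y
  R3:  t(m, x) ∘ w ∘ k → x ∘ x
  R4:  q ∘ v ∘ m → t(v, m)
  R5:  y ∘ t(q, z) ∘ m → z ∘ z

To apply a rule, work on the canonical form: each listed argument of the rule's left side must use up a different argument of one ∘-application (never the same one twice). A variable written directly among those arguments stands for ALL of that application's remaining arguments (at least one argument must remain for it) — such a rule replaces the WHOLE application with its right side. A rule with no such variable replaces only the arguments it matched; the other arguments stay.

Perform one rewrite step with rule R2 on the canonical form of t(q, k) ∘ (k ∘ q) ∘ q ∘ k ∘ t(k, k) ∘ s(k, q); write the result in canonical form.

Answer: k ∘ k ∘ m ∘ q ∘ q ∘ t(k, k) ∘ t(q, k)

Derivation:
Canonical form:  k ∘ k ∘ q ∘ q ∘ s(k, q) ∘ t(k, k) ∘ t(q, k)
Match R2:  consume q, s(k, q);  v := q, y := k ∘ k ∘ q ∘ t(k, k) ∘ t(q, k)
The variable takes the whole remainder — replace the entire application.
Giving:  k ∘ k ∘ m ∘ q ∘ q ∘ t(k, k) ∘ t(q, k)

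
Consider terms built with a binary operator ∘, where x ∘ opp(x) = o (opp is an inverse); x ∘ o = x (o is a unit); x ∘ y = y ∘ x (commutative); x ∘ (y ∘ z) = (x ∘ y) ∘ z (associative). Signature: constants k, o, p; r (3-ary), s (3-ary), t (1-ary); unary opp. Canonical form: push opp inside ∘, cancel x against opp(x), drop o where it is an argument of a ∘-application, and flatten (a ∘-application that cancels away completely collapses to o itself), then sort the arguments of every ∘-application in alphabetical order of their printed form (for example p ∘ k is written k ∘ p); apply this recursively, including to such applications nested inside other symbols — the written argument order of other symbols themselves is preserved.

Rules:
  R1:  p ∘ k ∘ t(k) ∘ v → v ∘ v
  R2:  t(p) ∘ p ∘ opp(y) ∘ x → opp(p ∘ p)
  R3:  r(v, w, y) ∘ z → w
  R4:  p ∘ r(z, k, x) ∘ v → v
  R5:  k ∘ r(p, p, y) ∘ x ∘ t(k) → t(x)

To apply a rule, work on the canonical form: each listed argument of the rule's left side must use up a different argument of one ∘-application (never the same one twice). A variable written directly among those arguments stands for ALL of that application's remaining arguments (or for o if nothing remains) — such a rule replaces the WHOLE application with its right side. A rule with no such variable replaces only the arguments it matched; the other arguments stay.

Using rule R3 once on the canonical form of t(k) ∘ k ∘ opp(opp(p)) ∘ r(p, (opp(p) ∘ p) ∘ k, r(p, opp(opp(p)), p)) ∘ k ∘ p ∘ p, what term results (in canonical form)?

Answer: k

Derivation:
Canonical form:  k ∘ k ∘ p ∘ p ∘ p ∘ r(p, k, r(p, p, p)) ∘ t(k)
R3 matches:  uses r(p, k, r(p, p, p));  v := p, w := k, y := r(p, p, p), z := k ∘ k ∘ p ∘ p ∘ p ∘ t(k)
The variable takes the whole remainder — replace the entire application.
Result:  k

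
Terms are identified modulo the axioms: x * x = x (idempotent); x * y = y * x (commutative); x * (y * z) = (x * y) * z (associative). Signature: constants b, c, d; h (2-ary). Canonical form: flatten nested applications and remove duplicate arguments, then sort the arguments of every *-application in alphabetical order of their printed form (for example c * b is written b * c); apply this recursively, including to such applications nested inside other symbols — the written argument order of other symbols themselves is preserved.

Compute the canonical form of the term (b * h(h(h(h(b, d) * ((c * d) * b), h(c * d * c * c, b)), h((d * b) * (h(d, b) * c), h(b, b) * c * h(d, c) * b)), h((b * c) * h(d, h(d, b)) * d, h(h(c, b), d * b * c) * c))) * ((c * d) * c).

Un-nest:  b * h(h(h(h(b, d) * ((c * d) * b), h(c * d * c * c, b)), h((d * b) * (h(d, b) * c), h(b, b) * c * h(d, c) * b)), h((b * c) * h(d, h(d, b)) * d, h(h(c, b), d * b * c) * c)) * c * d * c
Inside:  h(h(h(h(b, d) * ((c * d) * b), h(c * d * c * c, b)), h((d * b) * (h(d, b) * c), h(b, b) * c * h(d, c) * b)), h((b * c) * h(d, h(d, b)) * d, h(h(c, b), d * b * c) * c))  →  h(h(h(b * c * d * h(b, d), h(c * d, b)), h(b * c * d * h(d, b), b * c * h(b, b) * h(d, c))), h(b * c * d * h(d, h(d, b)), c * h(h(c, b), b * c * d)))
Idempotence:  drop duplicate c
Sort:  b * c * d * h(h(h(b * c * d * h(b, d), h(c * d, b)), h(b * c * d * h(d, b), b * c * h(b, b) * h(d, c))), h(b * c * d * h(d, h(d, b)), c * h(h(c, b), b * c * d)))

Answer: b * c * d * h(h(h(b * c * d * h(b, d), h(c * d, b)), h(b * c * d * h(d, b), b * c * h(b, b) * h(d, c))), h(b * c * d * h(d, h(d, b)), c * h(h(c, b), b * c * d)))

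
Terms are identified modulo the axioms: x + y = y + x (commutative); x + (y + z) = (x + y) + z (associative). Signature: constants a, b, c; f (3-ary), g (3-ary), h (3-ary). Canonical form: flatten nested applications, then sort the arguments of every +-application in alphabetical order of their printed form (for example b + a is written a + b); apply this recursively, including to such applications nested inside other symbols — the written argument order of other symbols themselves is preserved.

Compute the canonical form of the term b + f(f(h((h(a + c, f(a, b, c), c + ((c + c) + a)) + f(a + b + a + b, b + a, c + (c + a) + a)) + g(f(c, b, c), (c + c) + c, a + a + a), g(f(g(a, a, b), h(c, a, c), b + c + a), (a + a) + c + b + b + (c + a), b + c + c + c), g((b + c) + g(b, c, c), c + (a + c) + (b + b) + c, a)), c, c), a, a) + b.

Canonicalize subterm:  f(f(h((h(a + c, f(a, b, c), c + ((c + c) + a)) + f(a + b + a + b, b + a, c + (c + a) + a)) + g(f(c, b, c), (c + c) + c, a + a + a), g(f(g(a, a, b), h(c, a, c), b + c + a), (a + a) + c + b + b + (c + a), b + c + c + c), g((b + c) + g(b, c, c), c + (a + c) + (b + b) + c, a)), c, c), a, a)  →  f(f(h(f(a + a + b + b, a + b, a + a + c + c) + g(f(c, b, c), c + c + c, a + a + a) + h(a + c, f(a, b, c), a + c + c + c), g(f(g(a, a, b), h(c, a, c), a + b + c), a + a + a + b + b + c + c, b + c + c + c), g(b + c + g(b, c, c), a + b + b + c + c + c, a)), c, c), a, a)
Sort:  b + b + f(f(h(f(a + a + b + b, a + b, a + a + c + c) + g(f(c, b, c), c + c + c, a + a + a) + h(a + c, f(a, b, c), a + c + c + c), g(f(g(a, a, b), h(c, a, c), a + b + c), a + a + a + b + b + c + c, b + c + c + c), g(b + c + g(b, c, c), a + b + b + c + c + c, a)), c, c), a, a)

Answer: b + b + f(f(h(f(a + a + b + b, a + b, a + a + c + c) + g(f(c, b, c), c + c + c, a + a + a) + h(a + c, f(a, b, c), a + c + c + c), g(f(g(a, a, b), h(c, a, c), a + b + c), a + a + a + b + b + c + c, b + c + c + c), g(b + c + g(b, c, c), a + b + b + c + c + c, a)), c, c), a, a)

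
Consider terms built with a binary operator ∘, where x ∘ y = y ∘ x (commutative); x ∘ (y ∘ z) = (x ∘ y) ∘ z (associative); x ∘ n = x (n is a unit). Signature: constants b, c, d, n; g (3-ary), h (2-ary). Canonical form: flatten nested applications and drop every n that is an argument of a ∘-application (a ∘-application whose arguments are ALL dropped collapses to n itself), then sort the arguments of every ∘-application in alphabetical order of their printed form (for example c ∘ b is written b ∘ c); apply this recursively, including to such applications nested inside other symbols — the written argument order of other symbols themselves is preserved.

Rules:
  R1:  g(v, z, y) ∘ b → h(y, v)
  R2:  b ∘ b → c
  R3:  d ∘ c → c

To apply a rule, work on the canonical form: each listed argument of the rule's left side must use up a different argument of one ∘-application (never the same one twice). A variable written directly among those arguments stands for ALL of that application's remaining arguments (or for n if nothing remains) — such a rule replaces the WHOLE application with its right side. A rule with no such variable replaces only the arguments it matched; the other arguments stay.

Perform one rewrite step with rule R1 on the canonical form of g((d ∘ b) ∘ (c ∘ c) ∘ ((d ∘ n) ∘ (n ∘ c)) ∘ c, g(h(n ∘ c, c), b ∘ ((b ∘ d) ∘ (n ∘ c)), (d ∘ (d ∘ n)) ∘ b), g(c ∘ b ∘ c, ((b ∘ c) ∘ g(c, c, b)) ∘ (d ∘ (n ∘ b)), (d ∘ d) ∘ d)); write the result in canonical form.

Answer: g(b ∘ c ∘ c ∘ c ∘ c ∘ d ∘ d, g(h(c, c), b ∘ b ∘ c ∘ d, b ∘ d ∘ d), g(b ∘ c ∘ c, b ∘ c ∘ d ∘ h(b, c), d ∘ d ∘ d))

Derivation:
Canonical form:  g(b ∘ c ∘ c ∘ c ∘ c ∘ d ∘ d, g(h(c, c), b ∘ b ∘ c ∘ d, b ∘ d ∘ d), g(b ∘ c ∘ c, b ∘ b ∘ c ∘ d ∘ g(c, c, b), d ∘ d ∘ d))
Match R1:  consume b, g(c, c, b);  v := c, y := b, z := c
Result:  g(b ∘ c ∘ c ∘ c ∘ c ∘ d ∘ d, g(h(c, c), b ∘ b ∘ c ∘ d, b ∘ d ∘ d), g(b ∘ c ∘ c, b ∘ c ∘ d ∘ h(b, c), d ∘ d ∘ d))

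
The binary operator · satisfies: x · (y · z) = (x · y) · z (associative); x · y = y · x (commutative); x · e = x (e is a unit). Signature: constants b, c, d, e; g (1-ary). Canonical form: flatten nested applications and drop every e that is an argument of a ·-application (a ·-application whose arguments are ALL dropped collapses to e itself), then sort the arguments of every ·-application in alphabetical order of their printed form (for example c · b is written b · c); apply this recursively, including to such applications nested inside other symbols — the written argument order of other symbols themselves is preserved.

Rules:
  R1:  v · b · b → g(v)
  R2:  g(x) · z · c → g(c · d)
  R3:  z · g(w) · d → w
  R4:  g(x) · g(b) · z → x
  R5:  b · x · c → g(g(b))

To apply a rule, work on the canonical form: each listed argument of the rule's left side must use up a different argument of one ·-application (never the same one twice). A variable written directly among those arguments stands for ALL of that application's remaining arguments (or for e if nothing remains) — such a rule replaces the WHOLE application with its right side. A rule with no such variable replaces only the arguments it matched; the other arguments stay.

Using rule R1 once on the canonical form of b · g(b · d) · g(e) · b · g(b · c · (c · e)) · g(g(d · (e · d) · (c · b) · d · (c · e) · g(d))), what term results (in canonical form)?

Answer: g(g(b · c · c) · g(b · d) · g(e) · g(g(b · c · c · d · d · d · g(d))))

Derivation:
Canonical form:  b · b · g(b · c · c) · g(b · d) · g(e) · g(g(b · c · c · d · d · d · g(d)))
Apply R1:  consuming b, b;  v := g(b · c · c) · g(b · d) · g(e) · g(g(b · c · c · d · d · d · g(d)))
Every leftover argument binds to the variable; the entire application is replaced.
Result:  g(g(b · c · c) · g(b · d) · g(e) · g(g(b · c · c · d · d · d · g(d))))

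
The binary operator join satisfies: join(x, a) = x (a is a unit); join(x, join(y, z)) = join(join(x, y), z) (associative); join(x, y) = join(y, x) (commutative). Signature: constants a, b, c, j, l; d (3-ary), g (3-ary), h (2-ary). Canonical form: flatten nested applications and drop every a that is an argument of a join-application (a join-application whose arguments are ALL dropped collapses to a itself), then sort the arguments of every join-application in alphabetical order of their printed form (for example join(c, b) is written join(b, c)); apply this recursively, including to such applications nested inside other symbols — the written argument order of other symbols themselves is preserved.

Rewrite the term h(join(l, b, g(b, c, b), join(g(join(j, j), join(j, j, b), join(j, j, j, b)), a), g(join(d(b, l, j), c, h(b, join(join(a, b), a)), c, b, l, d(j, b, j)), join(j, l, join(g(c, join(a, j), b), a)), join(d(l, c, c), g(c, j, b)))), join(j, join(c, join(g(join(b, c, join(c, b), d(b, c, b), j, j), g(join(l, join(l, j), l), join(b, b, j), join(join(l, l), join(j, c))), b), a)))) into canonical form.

Work inside:  join(l, b, g(b, c, b), join(g(join(j, j), join(j, j, b), join(j, j, j, b)), a), g(join(d(b, l, j), c, h(b, join(join(a, b), a)), c, b, l, d(j, b, j)), join(j, l, join(g(c, join(a, j), b), a)), join(d(l, c, c), g(c, j, b))))
Merge nested applications:  join(l, b, g(b, c, b), g(join(j, j), join(j, j, b), join(j, j, j, b)), a, g(join(d(b, l, j), c, h(b, join(join(a, b), a)), c, b, l, d(j, b, j)), join(j, l, join(g(c, join(a, j), b), a)), join(d(l, c, c), g(c, j, b))))
Inside:  g(join(j, j), join(j, j, b), join(j, j, j, b))  →  g(join(j, j), join(b, j, j), join(b, j, j, j))
Canonicalize subterm:  g(join(d(b, l, j), c, h(b, join(join(a, b), a)), c, b, l, d(j, b, j)), join(j, l, join(g(c, join(a, j), b), a)), join(d(l, c, c), g(c, j, b)))  →  g(join(b, c, c, d(b, l, j), d(j, b, j), h(b, b), l), join(g(c, j, b), j, l), join(d(l, c, c), g(c, j, b)))
Drop the unit:  drop a
Sort:  join(b, g(b, c, b), g(join(b, c, c, d(b, l, j), d(j, b, j), h(b, b), l), join(g(c, j, b), j, l), join(d(l, c, c), g(c, j, b))), g(join(j, j), join(b, j, j), join(b, j, j, j)), l)
Reassemble:  h(join(b, g(b, c, b), g(join(b, c, c, d(b, l, j), d(j, b, j), h(b, b), l), join(g(c, j, b), j, l), join(d(l, c, c), g(c, j, b))), g(join(j, j), join(b, j, j), join(b, j, j, j)), l), join(c, g(join(b, b, c, c, d(b, c, b), j, j), g(join(j, l, l, l), join(b, b, j), join(c, j, l, l)), b), j))

Answer: h(join(b, g(b, c, b), g(join(b, c, c, d(b, l, j), d(j, b, j), h(b, b), l), join(g(c, j, b), j, l), join(d(l, c, c), g(c, j, b))), g(join(j, j), join(b, j, j), join(b, j, j, j)), l), join(c, g(join(b, b, c, c, d(b, c, b), j, j), g(join(j, l, l, l), join(b, b, j), join(c, j, l, l)), b), j))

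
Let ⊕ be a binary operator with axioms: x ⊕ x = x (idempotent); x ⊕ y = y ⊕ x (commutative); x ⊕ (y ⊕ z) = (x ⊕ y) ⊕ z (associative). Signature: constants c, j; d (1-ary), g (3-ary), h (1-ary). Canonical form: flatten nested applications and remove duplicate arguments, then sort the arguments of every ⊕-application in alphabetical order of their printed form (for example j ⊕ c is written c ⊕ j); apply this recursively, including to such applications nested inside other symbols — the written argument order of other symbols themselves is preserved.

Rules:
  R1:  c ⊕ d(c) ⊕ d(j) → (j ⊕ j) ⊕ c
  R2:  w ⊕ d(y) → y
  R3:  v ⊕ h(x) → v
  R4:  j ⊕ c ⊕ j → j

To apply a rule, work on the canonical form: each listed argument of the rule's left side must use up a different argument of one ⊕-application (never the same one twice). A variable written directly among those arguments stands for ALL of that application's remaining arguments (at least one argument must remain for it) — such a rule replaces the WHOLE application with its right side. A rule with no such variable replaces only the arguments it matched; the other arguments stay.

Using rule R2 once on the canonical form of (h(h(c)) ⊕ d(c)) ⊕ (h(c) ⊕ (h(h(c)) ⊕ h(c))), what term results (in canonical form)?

Answer: c

Derivation:
Canonical form:  d(c) ⊕ h(c) ⊕ h(h(c))
Apply R2:  consuming d(c);  w := h(c) ⊕ h(h(c)), y := c
Every leftover argument binds to the variable; the entire application is replaced.
Result:  c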